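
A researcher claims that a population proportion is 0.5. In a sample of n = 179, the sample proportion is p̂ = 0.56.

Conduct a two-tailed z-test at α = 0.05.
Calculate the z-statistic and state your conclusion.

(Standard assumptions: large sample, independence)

H₀: p = 0.5, H₁: p ≠ 0.5
Standard error: SE = √(p₀(1-p₀)/n) = √(0.5×0.5/179) = 0.037372
z-statistic: z = (p̂ - p₀)/SE = (0.56 - 0.5)/0.037372 = 1.6055
Critical value: z_0.025 = ±1.960
p-value = 0.1084
Decision: fail to reject H₀ at α = 0.05

Answer: z = 1.6055, fail to reject H₀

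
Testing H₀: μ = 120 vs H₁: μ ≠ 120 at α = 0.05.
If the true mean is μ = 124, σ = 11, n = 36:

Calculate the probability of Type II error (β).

Answer: β ≈ 0.4122

Derivation:
SE = σ/√n = 11/√36 = 1.8333
Critical values: μ₀ ± z_0.025×SE = 120 ± 1.960×1.8333
Acceptance region: (116.4067, 123.5933)
Under H₁ (μ = 124): z_high = (123.5933 - 124)/1.8333 = -0.2218, z_low = (116.4067 - 124)/1.8333 = -4.1419
β = P(not reject | H₁) = Φ(-0.2218) - Φ(-4.1419) ≈ 0.4122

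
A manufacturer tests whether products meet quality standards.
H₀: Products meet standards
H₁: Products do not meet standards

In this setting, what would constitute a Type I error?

Type I error (α): Rejecting H₀ when H₀ is true
Type II error (β): Failing to reject H₀ when H₁ is true

Answer: Rejecting good products that actually meet standards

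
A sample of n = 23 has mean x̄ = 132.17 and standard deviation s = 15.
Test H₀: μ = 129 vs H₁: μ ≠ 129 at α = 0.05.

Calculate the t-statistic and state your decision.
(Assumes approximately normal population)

Answer: t = 1.0135, fail to reject H₀

Derivation:
df = n - 1 = 22
SE = s/√n = 15/√23 = 3.1277
t = (x̄ - μ₀)/SE = (132.17 - 129)/3.1277 = 1.0135
Critical value: t_{0.025,22} = ±2.074
p-value ≈ 0.3218
Decision: fail to reject H₀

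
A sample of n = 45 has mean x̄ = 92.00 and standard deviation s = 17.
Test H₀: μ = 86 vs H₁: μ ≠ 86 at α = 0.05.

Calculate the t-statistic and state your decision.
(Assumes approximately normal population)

Answer: t = 2.3676, reject H₀

Derivation:
df = n - 1 = 44
SE = s/√n = 17/√45 = 2.5342
t = (x̄ - μ₀)/SE = (92.00 - 86)/2.5342 = 2.3676
Critical value: t_{0.025,44} = ±2.015
p-value ≈ 0.0224
Decision: reject H₀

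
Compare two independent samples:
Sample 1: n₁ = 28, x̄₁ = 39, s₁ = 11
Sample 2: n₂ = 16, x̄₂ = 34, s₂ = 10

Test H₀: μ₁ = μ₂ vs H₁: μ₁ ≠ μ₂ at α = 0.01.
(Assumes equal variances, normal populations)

Answer: t = 1.4976, fail to reject H₀

Derivation:
Pooled variance: s²_p = [27×11² + 15×10²]/(42) = 113.5000
s_p = 10.6536
SE = s_p×√(1/n₁ + 1/n₂) = 10.6536×√(1/28 + 1/16) = 3.3387
t = (x̄₁ - x̄₂)/SE = (39 - 34)/3.3387 = 1.4976
df = 42, t-critical = ±2.698
Decision: fail to reject H₀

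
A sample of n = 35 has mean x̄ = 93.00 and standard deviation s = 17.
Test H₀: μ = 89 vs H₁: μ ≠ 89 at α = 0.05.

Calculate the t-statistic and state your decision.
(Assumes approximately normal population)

Answer: t = 1.3920, fail to reject H₀

Derivation:
df = n - 1 = 34
SE = s/√n = 17/√35 = 2.8735
t = (x̄ - μ₀)/SE = (93.00 - 89)/2.8735 = 1.3920
Critical value: t_{0.025,34} = ±2.032
p-value ≈ 0.1730
Decision: fail to reject H₀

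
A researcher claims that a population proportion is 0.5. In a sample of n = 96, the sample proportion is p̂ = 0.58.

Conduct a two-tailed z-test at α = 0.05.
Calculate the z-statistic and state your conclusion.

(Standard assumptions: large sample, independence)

Answer: z = 1.5677, fail to reject H₀

Derivation:
H₀: p = 0.5, H₁: p ≠ 0.5
Standard error: SE = √(p₀(1-p₀)/n) = √(0.5×0.5/96) = 0.051031
z-statistic: z = (p̂ - p₀)/SE = (0.58 - 0.5)/0.051031 = 1.5677
Critical value: z_0.025 = ±1.960
p-value = 0.1170
Decision: fail to reject H₀ at α = 0.05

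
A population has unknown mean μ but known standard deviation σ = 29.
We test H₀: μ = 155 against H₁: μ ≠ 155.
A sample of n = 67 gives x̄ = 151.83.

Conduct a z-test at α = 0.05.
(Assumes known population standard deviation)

Standard error: SE = σ/√n = 29/√67 = 3.5429
z-statistic: z = (x̄ - μ₀)/SE = (151.83 - 155)/3.5429 = -0.8947
Critical value: ±1.960
p-value = 0.3709
Decision: fail to reject H₀

Answer: z = -0.8947, fail to reject H₀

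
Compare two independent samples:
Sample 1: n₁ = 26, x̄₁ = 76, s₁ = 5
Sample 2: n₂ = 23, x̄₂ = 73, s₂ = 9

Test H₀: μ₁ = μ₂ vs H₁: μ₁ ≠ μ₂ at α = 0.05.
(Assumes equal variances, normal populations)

Answer: t = 1.4645, fail to reject H₀

Derivation:
Pooled variance: s²_p = [25×5² + 22×9²]/(47) = 51.2128
s_p = 7.1563
SE = s_p×√(1/n₁ + 1/n₂) = 7.1563×√(1/26 + 1/23) = 2.0485
t = (x̄₁ - x̄₂)/SE = (76 - 73)/2.0485 = 1.4645
df = 47, t-critical = ±2.012
Decision: fail to reject H₀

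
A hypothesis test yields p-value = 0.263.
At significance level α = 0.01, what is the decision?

Answer: fail to reject H₀

Derivation:
Compare p-value to α:
0.263 ≥ 0.01
Decision: fail to reject H₀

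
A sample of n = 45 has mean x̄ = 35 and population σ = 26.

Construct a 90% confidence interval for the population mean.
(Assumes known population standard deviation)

Answer: (28.6241, 41.3759)

Derivation:
Confidence level: 90%, α = 0.1
z_0.05 = 1.645
SE = σ/√n = 26/√45 = 3.8759
Margin of error = 1.645 × 3.8759 = 6.3759
CI: x̄ ± margin = 35 ± 6.3759
CI: (28.6241, 41.3759)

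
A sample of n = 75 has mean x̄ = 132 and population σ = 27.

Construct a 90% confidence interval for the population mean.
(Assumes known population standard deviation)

Confidence level: 90%, α = 0.1
z_0.05 = 1.645
SE = σ/√n = 27/√75 = 3.1177
Margin of error = 1.645 × 3.1177 = 5.1286
CI: x̄ ± margin = 132 ± 5.1286
CI: (126.8714, 137.1286)

Answer: (126.8714, 137.1286)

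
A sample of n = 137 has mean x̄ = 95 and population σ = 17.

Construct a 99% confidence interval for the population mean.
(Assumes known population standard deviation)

Confidence level: 99%, α = 0.01
z_0.005 = 2.576
SE = σ/√n = 17/√137 = 1.4524
Margin of error = 2.576 × 1.4524 = 3.7414
CI: x̄ ± margin = 95 ± 3.7414
CI: (91.2586, 98.7414)

Answer: (91.2586, 98.7414)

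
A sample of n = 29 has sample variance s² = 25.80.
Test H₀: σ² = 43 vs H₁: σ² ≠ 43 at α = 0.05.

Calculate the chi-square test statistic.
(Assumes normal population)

df = n - 1 = 28
χ² = (n-1)s²/σ₀² = 28×25.80/43 = 16.8000
Critical values: χ²_{0.975,28} = 15.308, χ²_{0.025,28} = 44.461
Rejection region: χ² < 15.308 or χ² > 44.461
Decision: fail to reject H₀

Answer: χ² = 16.8000, fail to reject H₀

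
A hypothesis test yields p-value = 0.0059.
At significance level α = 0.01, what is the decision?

Compare p-value to α:
0.0059 < 0.01
Decision: reject H₀

Answer: reject H₀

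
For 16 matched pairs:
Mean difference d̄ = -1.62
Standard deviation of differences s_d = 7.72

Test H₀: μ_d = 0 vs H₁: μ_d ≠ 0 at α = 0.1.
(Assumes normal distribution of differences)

Answer: t = -0.8394, fail to reject H₀

Derivation:
df = n - 1 = 15
SE = s_d/√n = 7.72/√16 = 1.9300
t = d̄/SE = -1.62/1.9300 = -0.8394
Critical value: t_{0.05,15} = ±1.753
p-value ≈ 0.4144
Decision: fail to reject H₀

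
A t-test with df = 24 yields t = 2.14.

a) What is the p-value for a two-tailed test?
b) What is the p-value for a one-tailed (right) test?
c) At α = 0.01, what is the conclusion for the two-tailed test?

Answer: a) 0.0427, b) 0.0214, c) fail to reject H₀

Derivation:
Using t-distribution with df = 24:
a) Two-tailed: p = 2×P(T > 2.14) = 0.0427
b) One-tailed: p = P(T > 2.14) = 0.0214
c) 0.0427 ≥ 0.01, fail to reject H₀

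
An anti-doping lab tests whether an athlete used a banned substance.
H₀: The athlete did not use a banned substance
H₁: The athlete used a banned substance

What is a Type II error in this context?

Answer: Failing to detect doping in an athlete who used a banned substance

Derivation:
A Type I error (probability α) occurs when we reject a true H₀.
A Type II error (probability β) occurs when we fail to reject a false H₀.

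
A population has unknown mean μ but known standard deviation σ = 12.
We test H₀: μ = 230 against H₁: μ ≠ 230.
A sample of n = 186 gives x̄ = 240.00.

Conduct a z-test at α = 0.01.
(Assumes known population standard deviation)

Standard error: SE = σ/√n = 12/√186 = 0.8799
z-statistic: z = (x̄ - μ₀)/SE = (240.00 - 230)/0.8799 = 11.3649
Critical value: ±2.576
p-value < 0.0001
Decision: reject H₀

Answer: z = 11.3649, reject H₀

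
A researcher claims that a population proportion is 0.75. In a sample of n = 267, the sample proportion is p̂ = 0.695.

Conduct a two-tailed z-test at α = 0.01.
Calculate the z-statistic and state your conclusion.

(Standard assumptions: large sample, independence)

Answer: z = -2.0755, fail to reject H₀

Derivation:
H₀: p = 0.75, H₁: p ≠ 0.75
Standard error: SE = √(p₀(1-p₀)/n) = √(0.75×0.25/267) = 0.026500
z-statistic: z = (p̂ - p₀)/SE = (0.695 - 0.75)/0.026500 = -2.0755
Critical value: z_0.005 = ±2.576
p-value = 0.0379
Decision: fail to reject H₀ at α = 0.01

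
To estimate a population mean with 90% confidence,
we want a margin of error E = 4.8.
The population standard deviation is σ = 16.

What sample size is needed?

z_0.05 = 1.645
n = (z×σ/E)² = (1.645×16/4.8)²
n = 30.0669
Round up: n = 31

Answer: n = 31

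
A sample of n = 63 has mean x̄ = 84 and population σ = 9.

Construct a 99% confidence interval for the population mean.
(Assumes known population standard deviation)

Confidence level: 99%, α = 0.01
z_0.005 = 2.576
SE = σ/√n = 9/√63 = 1.1339
Margin of error = 2.576 × 1.1339 = 2.9209
CI: x̄ ± margin = 84 ± 2.9209
CI: (81.0791, 86.9209)

Answer: (81.0791, 86.9209)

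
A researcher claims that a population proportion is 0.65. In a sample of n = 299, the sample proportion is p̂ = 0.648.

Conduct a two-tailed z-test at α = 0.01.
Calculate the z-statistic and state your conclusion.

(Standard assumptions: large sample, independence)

Answer: z = -0.0725, fail to reject H₀

Derivation:
H₀: p = 0.65, H₁: p ≠ 0.65
Standard error: SE = √(p₀(1-p₀)/n) = √(0.65×0.35/299) = 0.027584
z-statistic: z = (p̂ - p₀)/SE = (0.648 - 0.65)/0.027584 = -0.0725
Critical value: z_0.005 = ±2.576
p-value = 0.9422
Decision: fail to reject H₀ at α = 0.01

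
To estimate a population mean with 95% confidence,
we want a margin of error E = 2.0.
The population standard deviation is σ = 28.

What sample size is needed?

Answer: n = 753

Derivation:
z_0.025 = 1.960
n = (z×σ/E)² = (1.960×28/2.0)²
n = 752.9536
Round up: n = 753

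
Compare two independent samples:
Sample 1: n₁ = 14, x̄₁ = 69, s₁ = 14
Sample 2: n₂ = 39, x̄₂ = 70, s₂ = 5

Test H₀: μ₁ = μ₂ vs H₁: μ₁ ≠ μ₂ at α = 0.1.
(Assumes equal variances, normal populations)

Answer: t = -0.3876, fail to reject H₀

Derivation:
Pooled variance: s²_p = [13×14² + 38×5²]/(51) = 68.5882
s_p = 8.2818
SE = s_p×√(1/n₁ + 1/n₂) = 8.2818×√(1/14 + 1/39) = 2.5803
t = (x̄₁ - x̄₂)/SE = (69 - 70)/2.5803 = -0.3876
df = 51, t-critical = ±1.675
Decision: fail to reject H₀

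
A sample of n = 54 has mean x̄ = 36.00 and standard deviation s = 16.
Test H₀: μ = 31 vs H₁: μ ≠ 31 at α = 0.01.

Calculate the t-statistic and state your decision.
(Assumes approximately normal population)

df = n - 1 = 53
SE = s/√n = 16/√54 = 2.1773
t = (x̄ - μ₀)/SE = (36.00 - 31)/2.1773 = 2.2964
Critical value: t_{0.005,53} = ±2.672
p-value ≈ 0.0256
Decision: fail to reject H₀

Answer: t = 2.2964, fail to reject H₀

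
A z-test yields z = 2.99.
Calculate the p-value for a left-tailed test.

For z = 2.99:
p = P(Z < 2.99) = Φ(2.99) = 0.9986

Answer: p-value ≈ 0.9986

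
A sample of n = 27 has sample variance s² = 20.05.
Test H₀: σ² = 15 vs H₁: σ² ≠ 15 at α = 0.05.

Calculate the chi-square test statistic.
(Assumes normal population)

df = n - 1 = 26
χ² = (n-1)s²/σ₀² = 26×20.05/15 = 34.7533
Critical values: χ²_{0.975,26} = 13.844, χ²_{0.025,26} = 41.923
Rejection region: χ² < 13.844 or χ² > 41.923
Decision: fail to reject H₀

Answer: χ² = 34.7533, fail to reject H₀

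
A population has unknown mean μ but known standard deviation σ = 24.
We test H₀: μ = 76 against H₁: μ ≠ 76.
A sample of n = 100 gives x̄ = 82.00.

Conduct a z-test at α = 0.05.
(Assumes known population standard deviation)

Answer: z = 2.5000, reject H₀

Derivation:
Standard error: SE = σ/√n = 24/√100 = 2.4000
z-statistic: z = (x̄ - μ₀)/SE = (82.00 - 76)/2.4000 = 2.5000
Critical value: ±1.960
p-value = 0.0124
Decision: reject H₀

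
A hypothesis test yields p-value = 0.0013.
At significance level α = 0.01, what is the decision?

Answer: reject H₀

Derivation:
Compare p-value to α:
0.0013 < 0.01
Decision: reject H₀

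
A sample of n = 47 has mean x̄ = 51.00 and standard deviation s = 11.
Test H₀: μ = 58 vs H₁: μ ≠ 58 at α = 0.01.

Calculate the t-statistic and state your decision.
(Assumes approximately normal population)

Answer: t = -4.3627, reject H₀

Derivation:
df = n - 1 = 46
SE = s/√n = 11/√47 = 1.6045
t = (x̄ - μ₀)/SE = (51.00 - 58)/1.6045 = -4.3627
Critical value: t_{0.005,46} = ±2.687
p-value ≈ 0.0001
Decision: reject H₀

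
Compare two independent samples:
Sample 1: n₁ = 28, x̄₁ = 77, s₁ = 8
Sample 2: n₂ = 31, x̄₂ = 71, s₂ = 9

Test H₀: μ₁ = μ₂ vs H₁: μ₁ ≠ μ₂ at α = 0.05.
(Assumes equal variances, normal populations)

Answer: t = 2.6946, reject H₀

Derivation:
Pooled variance: s²_p = [27×8² + 30×9²]/(57) = 72.9474
s_p = 8.5409
SE = s_p×√(1/n₁ + 1/n₂) = 8.5409×√(1/28 + 1/31) = 2.2267
t = (x̄₁ - x̄₂)/SE = (77 - 71)/2.2267 = 2.6946
df = 57, t-critical = ±2.002
Decision: reject H₀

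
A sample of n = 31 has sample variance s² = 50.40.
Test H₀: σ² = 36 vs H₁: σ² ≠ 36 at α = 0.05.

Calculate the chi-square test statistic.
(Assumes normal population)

df = n - 1 = 30
χ² = (n-1)s²/σ₀² = 30×50.40/36 = 42.0000
Critical values: χ²_{0.975,30} = 16.791, χ²_{0.025,30} = 46.979
Rejection region: χ² < 16.791 or χ² > 46.979
Decision: fail to reject H₀

Answer: χ² = 42.0000, fail to reject H₀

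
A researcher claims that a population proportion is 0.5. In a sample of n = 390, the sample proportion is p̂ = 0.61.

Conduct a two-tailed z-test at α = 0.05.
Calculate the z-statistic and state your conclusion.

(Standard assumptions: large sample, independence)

Answer: z = 4.3447, reject H₀

Derivation:
H₀: p = 0.5, H₁: p ≠ 0.5
Standard error: SE = √(p₀(1-p₀)/n) = √(0.5×0.5/390) = 0.025318
z-statistic: z = (p̂ - p₀)/SE = (0.61 - 0.5)/0.025318 = 4.3447
Critical value: z_0.025 = ±1.960
p-value < 0.0001
Decision: reject H₀ at α = 0.05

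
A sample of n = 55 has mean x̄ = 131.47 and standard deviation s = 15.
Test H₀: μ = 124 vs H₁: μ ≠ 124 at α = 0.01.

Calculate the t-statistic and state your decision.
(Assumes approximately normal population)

Answer: t = 3.6933, reject H₀

Derivation:
df = n - 1 = 54
SE = s/√n = 15/√55 = 2.0226
t = (x̄ - μ₀)/SE = (131.47 - 124)/2.0226 = 3.6933
Critical value: t_{0.005,54} = ±2.670
p-value ≈ 0.0005
Decision: reject H₀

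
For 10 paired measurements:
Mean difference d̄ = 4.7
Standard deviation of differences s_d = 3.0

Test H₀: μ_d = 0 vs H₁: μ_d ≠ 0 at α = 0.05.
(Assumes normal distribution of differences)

Answer: t = 4.9541, reject H₀

Derivation:
df = n - 1 = 9
SE = s_d/√n = 3.0/√10 = 0.9487
t = d̄/SE = 4.7/0.9487 = 4.9541
Critical value: t_{0.025,9} = ±2.262
p-value ≈ 0.0008
Decision: reject H₀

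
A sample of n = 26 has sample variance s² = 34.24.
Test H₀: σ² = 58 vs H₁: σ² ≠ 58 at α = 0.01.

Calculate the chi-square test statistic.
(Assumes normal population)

df = n - 1 = 25
χ² = (n-1)s²/σ₀² = 25×34.24/58 = 14.7586
Critical values: χ²_{0.995,25} = 10.520, χ²_{0.005,25} = 46.928
Rejection region: χ² < 10.520 or χ² > 46.928
Decision: fail to reject H₀

Answer: χ² = 14.7586, fail to reject H₀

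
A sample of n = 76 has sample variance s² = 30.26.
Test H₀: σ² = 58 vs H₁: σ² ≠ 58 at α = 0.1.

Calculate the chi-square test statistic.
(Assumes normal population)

df = n - 1 = 75
χ² = (n-1)s²/σ₀² = 75×30.26/58 = 39.1293
Critical values: χ²_{0.95,75} = 56.054, χ²_{0.05,75} = 96.217
Rejection region: χ² < 56.054 or χ² > 96.217
Decision: reject H₀

Answer: χ² = 39.1293, reject H₀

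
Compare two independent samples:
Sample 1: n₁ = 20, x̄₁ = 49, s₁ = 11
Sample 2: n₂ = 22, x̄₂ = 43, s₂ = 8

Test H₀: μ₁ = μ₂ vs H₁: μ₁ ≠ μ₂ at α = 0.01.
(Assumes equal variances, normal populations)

Answer: t = 2.0349, fail to reject H₀

Derivation:
Pooled variance: s²_p = [19×11² + 21×8²]/(40) = 91.0750
s_p = 9.5433
SE = s_p×√(1/n₁ + 1/n₂) = 9.5433×√(1/20 + 1/22) = 2.9485
t = (x̄₁ - x̄₂)/SE = (49 - 43)/2.9485 = 2.0349
df = 40, t-critical = ±2.704
Decision: fail to reject H₀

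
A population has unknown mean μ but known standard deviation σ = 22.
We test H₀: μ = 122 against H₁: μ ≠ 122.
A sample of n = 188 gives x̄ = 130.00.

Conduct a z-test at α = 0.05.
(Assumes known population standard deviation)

Standard error: SE = σ/√n = 22/√188 = 1.6045
z-statistic: z = (x̄ - μ₀)/SE = (130.00 - 122)/1.6045 = 4.9860
Critical value: ±1.960
p-value < 0.0001
Decision: reject H₀

Answer: z = 4.9860, reject H₀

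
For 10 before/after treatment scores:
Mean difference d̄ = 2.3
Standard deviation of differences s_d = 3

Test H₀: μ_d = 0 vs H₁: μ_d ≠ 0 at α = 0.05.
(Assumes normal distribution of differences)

Answer: t = 2.4244, reject H₀

Derivation:
df = n - 1 = 9
SE = s_d/√n = 3/√10 = 0.9487
t = d̄/SE = 2.3/0.9487 = 2.4244
Critical value: t_{0.025,9} = ±2.262
p-value ≈ 0.0383
Decision: reject H₀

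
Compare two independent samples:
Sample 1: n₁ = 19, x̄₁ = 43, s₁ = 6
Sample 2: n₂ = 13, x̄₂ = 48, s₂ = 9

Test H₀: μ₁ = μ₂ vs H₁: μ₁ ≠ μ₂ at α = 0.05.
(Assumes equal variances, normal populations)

Answer: t = -1.8904, fail to reject H₀

Derivation:
Pooled variance: s²_p = [18×6² + 12×9²]/(30) = 54.0000
s_p = 7.3485
SE = s_p×√(1/n₁ + 1/n₂) = 7.3485×√(1/19 + 1/13) = 2.6450
t = (x̄₁ - x̄₂)/SE = (43 - 48)/2.6450 = -1.8904
df = 30, t-critical = ±2.042
Decision: fail to reject H₀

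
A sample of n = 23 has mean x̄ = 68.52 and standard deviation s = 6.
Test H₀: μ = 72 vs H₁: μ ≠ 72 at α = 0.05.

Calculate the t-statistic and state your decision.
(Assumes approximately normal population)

Answer: t = -2.7816, reject H₀

Derivation:
df = n - 1 = 22
SE = s/√n = 6/√23 = 1.2511
t = (x̄ - μ₀)/SE = (68.52 - 72)/1.2511 = -2.7816
Critical value: t_{0.025,22} = ±2.074
p-value ≈ 0.0109
Decision: reject H₀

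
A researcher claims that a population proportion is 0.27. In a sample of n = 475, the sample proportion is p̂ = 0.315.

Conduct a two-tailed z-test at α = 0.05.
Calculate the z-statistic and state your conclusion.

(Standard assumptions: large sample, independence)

H₀: p = 0.27, H₁: p ≠ 0.27
Standard error: SE = √(p₀(1-p₀)/n) = √(0.27×0.73/475) = 0.020370
z-statistic: z = (p̂ - p₀)/SE = (0.315 - 0.27)/0.020370 = 2.2091
Critical value: z_0.025 = ±1.960
p-value = 0.0272
Decision: reject H₀ at α = 0.05

Answer: z = 2.2091, reject H₀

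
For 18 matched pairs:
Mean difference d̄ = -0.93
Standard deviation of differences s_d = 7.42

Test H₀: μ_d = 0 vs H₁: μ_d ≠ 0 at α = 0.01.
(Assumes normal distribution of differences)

Answer: t = -0.5318, fail to reject H₀

Derivation:
df = n - 1 = 17
SE = s_d/√n = 7.42/√18 = 1.7489
t = d̄/SE = -0.93/1.7489 = -0.5318
Critical value: t_{0.005,17} = ±2.898
p-value ≈ 0.6017
Decision: fail to reject H₀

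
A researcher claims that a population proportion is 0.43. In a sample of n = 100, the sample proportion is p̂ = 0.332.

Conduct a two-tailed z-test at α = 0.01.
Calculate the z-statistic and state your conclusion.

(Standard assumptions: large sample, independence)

H₀: p = 0.43, H₁: p ≠ 0.43
Standard error: SE = √(p₀(1-p₀)/n) = √(0.43×0.57/100) = 0.049508
z-statistic: z = (p̂ - p₀)/SE = (0.332 - 0.43)/0.049508 = -1.9795
Critical value: z_0.005 = ±2.576
p-value = 0.0478
Decision: fail to reject H₀ at α = 0.01

Answer: z = -1.9795, fail to reject H₀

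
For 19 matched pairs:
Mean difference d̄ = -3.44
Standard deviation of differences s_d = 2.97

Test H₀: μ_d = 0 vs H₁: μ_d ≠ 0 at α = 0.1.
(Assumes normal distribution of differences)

Answer: t = -5.0484, reject H₀

Derivation:
df = n - 1 = 18
SE = s_d/√n = 2.97/√19 = 0.6814
t = d̄/SE = -3.44/0.6814 = -5.0484
Critical value: t_{0.05,18} = ±1.734
p-value ≈ 0.0001
Decision: reject H₀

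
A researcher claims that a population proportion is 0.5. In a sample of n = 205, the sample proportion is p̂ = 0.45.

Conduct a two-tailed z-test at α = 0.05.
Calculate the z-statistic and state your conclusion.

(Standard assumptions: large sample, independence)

H₀: p = 0.5, H₁: p ≠ 0.5
Standard error: SE = √(p₀(1-p₀)/n) = √(0.5×0.5/205) = 0.034922
z-statistic: z = (p̂ - p₀)/SE = (0.45 - 0.5)/0.034922 = -1.4318
Critical value: z_0.025 = ±1.960
p-value = 0.1522
Decision: fail to reject H₀ at α = 0.05

Answer: z = -1.4318, fail to reject H₀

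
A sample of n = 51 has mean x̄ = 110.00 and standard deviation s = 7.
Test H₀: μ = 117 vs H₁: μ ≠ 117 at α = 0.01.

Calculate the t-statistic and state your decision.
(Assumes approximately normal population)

Answer: t = -7.1414, reject H₀

Derivation:
df = n - 1 = 50
SE = s/√n = 7/√51 = 0.9802
t = (x̄ - μ₀)/SE = (110.00 - 117)/0.9802 = -7.1414
Critical value: t_{0.005,50} = ±2.678
p-value < 0.0001
Decision: reject H₀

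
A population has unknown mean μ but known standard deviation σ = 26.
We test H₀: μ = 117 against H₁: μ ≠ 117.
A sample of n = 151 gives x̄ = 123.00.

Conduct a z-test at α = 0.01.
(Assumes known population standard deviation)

Standard error: SE = σ/√n = 26/√151 = 2.1158
z-statistic: z = (x̄ - μ₀)/SE = (123.00 - 117)/2.1158 = 2.8358
Critical value: ±2.576
p-value = 0.0046
Decision: reject H₀

Answer: z = 2.8358, reject H₀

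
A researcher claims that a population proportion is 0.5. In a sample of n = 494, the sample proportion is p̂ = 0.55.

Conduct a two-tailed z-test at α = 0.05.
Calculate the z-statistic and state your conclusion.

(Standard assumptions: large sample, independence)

Answer: z = 2.2226, reject H₀

Derivation:
H₀: p = 0.5, H₁: p ≠ 0.5
Standard error: SE = √(p₀(1-p₀)/n) = √(0.5×0.5/494) = 0.022496
z-statistic: z = (p̂ - p₀)/SE = (0.55 - 0.5)/0.022496 = 2.2226
Critical value: z_0.025 = ±1.960
p-value = 0.0262
Decision: reject H₀ at α = 0.05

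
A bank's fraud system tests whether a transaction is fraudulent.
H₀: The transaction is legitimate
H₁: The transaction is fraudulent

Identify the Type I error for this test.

Type I error (α): Rejecting H₀ when H₀ is true
Type II error (β): Failing to reject H₀ when H₁ is true

Answer: Blocking a legitimate transaction as fraud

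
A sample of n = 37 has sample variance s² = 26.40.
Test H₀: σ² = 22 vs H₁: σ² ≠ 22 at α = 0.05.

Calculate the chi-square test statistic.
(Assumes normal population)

df = n - 1 = 36
χ² = (n-1)s²/σ₀² = 36×26.40/22 = 43.2000
Critical values: χ²_{0.975,36} = 21.336, χ²_{0.025,36} = 54.437
Rejection region: χ² < 21.336 or χ² > 54.437
Decision: fail to reject H₀

Answer: χ² = 43.2000, fail to reject H₀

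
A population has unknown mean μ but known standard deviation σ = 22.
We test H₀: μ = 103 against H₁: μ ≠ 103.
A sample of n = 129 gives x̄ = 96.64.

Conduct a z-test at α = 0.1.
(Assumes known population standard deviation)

Standard error: SE = σ/√n = 22/√129 = 1.9370
z-statistic: z = (x̄ - μ₀)/SE = (96.64 - 103)/1.9370 = -3.2834
Critical value: ±1.645
p-value = 0.0010
Decision: reject H₀

Answer: z = -3.2834, reject H₀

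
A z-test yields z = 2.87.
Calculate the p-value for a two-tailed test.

Answer: p-value ≈ 0.0041

Derivation:
For z = 2.87:
p = 2×P(Z > |2.87|) = 2×(1 - Φ(2.87)) = 0.0041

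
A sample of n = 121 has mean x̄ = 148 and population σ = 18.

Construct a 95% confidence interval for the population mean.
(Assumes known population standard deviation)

Confidence level: 95%, α = 0.05
z_0.025 = 1.960
SE = σ/√n = 18/√121 = 1.6364
Margin of error = 1.960 × 1.6364 = 3.2073
CI: x̄ ± margin = 148 ± 3.2073
CI: (144.7927, 151.2073)

Answer: (144.7927, 151.2073)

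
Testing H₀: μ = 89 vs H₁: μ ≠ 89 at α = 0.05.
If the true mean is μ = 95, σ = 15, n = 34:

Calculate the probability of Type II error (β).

Answer: β ≈ 0.3548

Derivation:
SE = σ/√n = 15/√34 = 2.5725
Critical values: μ₀ ± z_0.025×SE = 89 ± 1.960×2.5725
Acceptance region: (83.9579, 94.0421)
Under H₁ (μ = 95): z_high = (94.0421 - 95)/2.5725 = -0.3724, z_low = (83.9579 - 95)/2.5725 = -4.2924
β = P(not reject | H₁) = Φ(-0.3724) - Φ(-4.2924) ≈ 0.3548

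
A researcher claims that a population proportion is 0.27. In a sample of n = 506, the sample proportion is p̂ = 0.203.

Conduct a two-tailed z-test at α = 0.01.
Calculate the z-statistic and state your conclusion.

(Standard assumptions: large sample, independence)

Answer: z = -3.3948, reject H₀

Derivation:
H₀: p = 0.27, H₁: p ≠ 0.27
Standard error: SE = √(p₀(1-p₀)/n) = √(0.27×0.73/506) = 0.019736
z-statistic: z = (p̂ - p₀)/SE = (0.203 - 0.27)/0.019736 = -3.3948
Critical value: z_0.005 = ±2.576
p-value = 0.0007
Decision: reject H₀ at α = 0.01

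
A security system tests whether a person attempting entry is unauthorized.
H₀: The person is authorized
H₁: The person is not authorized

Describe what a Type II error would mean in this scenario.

A Type I error (probability α) occurs when we reject a true H₀.
A Type II error (probability β) occurs when we fail to reject a false H₀.

Answer: Granting entry to an unauthorized person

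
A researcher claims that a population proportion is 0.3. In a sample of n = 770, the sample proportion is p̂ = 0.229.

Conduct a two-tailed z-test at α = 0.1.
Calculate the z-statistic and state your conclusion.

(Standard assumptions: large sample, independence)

H₀: p = 0.3, H₁: p ≠ 0.3
Standard error: SE = √(p₀(1-p₀)/n) = √(0.3×0.7/770) = 0.016514
z-statistic: z = (p̂ - p₀)/SE = (0.229 - 0.3)/0.016514 = -4.2994
Critical value: z_0.05 = ±1.645
p-value < 0.0001
Decision: reject H₀ at α = 0.1

Answer: z = -4.2994, reject H₀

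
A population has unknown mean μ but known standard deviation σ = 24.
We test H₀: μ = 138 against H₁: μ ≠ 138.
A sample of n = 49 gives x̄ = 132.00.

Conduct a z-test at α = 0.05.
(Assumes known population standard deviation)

Standard error: SE = σ/√n = 24/√49 = 3.4286
z-statistic: z = (x̄ - μ₀)/SE = (132.00 - 138)/3.4286 = -1.7500
Critical value: ±1.960
p-value = 0.0801
Decision: fail to reject H₀

Answer: z = -1.7500, fail to reject H₀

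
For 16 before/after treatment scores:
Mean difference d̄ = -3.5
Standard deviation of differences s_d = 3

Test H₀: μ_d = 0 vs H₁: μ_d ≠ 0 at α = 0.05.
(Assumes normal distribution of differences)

Answer: t = -4.6667, reject H₀

Derivation:
df = n - 1 = 15
SE = s_d/√n = 3/√16 = 0.7500
t = d̄/SE = -3.5/0.7500 = -4.6667
Critical value: t_{0.025,15} = ±2.131
p-value ≈ 0.0003
Decision: reject H₀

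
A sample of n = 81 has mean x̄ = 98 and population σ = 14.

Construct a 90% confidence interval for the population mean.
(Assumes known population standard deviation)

Answer: (95.4410, 100.5590)

Derivation:
Confidence level: 90%, α = 0.1
z_0.05 = 1.645
SE = σ/√n = 14/√81 = 1.5556
Margin of error = 1.645 × 1.5556 = 2.5590
CI: x̄ ± margin = 98 ± 2.5590
CI: (95.4410, 100.5590)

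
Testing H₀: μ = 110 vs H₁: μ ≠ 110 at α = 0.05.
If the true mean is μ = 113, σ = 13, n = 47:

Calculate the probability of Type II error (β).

Answer: β ≈ 0.6470

Derivation:
SE = σ/√n = 13/√47 = 1.8962
Critical values: μ₀ ± z_0.025×SE = 110 ± 1.960×1.8962
Acceptance region: (106.2834, 113.7166)
Under H₁ (μ = 113): z_high = (113.7166 - 113)/1.8962 = 0.3779, z_low = (106.2834 - 113)/1.8962 = -3.5421
β = P(not reject | H₁) = Φ(0.3779) - Φ(-3.5421) ≈ 0.6470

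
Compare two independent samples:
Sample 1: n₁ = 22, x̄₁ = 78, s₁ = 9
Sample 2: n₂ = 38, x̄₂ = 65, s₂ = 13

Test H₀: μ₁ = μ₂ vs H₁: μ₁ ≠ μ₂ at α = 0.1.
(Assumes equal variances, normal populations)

Answer: t = 4.1437, reject H₀

Derivation:
Pooled variance: s²_p = [21×9² + 37×13²]/(58) = 137.1379
s_p = 11.7106
SE = s_p×√(1/n₁ + 1/n₂) = 11.7106×√(1/22 + 1/38) = 3.1373
t = (x̄₁ - x̄₂)/SE = (78 - 65)/3.1373 = 4.1437
df = 58, t-critical = ±1.672
Decision: reject H₀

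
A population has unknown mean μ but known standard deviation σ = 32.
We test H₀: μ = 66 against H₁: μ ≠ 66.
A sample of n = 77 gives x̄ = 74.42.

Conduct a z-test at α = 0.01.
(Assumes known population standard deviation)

Answer: z = 2.3089, fail to reject H₀

Derivation:
Standard error: SE = σ/√n = 32/√77 = 3.6467
z-statistic: z = (x̄ - μ₀)/SE = (74.42 - 66)/3.6467 = 2.3089
Critical value: ±2.576
p-value = 0.0209
Decision: fail to reject H₀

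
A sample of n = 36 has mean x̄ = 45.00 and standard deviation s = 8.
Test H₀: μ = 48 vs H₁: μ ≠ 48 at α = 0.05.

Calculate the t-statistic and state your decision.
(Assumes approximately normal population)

Answer: t = -2.2501, reject H₀

Derivation:
df = n - 1 = 35
SE = s/√n = 8/√36 = 1.3333
t = (x̄ - μ₀)/SE = (45.00 - 48)/1.3333 = -2.2501
Critical value: t_{0.025,35} = ±2.030
p-value ≈ 0.0308
Decision: reject H₀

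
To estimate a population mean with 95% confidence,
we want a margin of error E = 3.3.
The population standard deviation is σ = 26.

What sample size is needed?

z_0.025 = 1.960
n = (z×σ/E)² = (1.960×26/3.3)²
n = 238.4685
Round up: n = 239

Answer: n = 239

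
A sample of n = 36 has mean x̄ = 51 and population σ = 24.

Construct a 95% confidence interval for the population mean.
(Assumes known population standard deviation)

Answer: (43.1600, 58.8400)

Derivation:
Confidence level: 95%, α = 0.05
z_0.025 = 1.960
SE = σ/√n = 24/√36 = 4.0000
Margin of error = 1.960 × 4.0000 = 7.8400
CI: x̄ ± margin = 51 ± 7.8400
CI: (43.1600, 58.8400)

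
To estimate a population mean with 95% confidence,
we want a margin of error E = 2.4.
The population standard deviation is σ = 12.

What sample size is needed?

Answer: n = 97

Derivation:
z_0.025 = 1.960
n = (z×σ/E)² = (1.960×12/2.4)²
n = 96.0400
Round up: n = 97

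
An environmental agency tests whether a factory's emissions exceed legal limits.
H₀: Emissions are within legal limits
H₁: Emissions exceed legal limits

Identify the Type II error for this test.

Answer: Failing to cite a factory whose emissions actually exceed the limit

Derivation:
Type I error: rejecting H₀ when it is actually true (false positive).
Type II error: failing to reject H₀ when H₁ is actually true (false negative).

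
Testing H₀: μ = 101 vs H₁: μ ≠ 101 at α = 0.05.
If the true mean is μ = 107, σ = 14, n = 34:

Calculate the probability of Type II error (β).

Answer: β ≈ 0.2950

Derivation:
SE = σ/√n = 14/√34 = 2.4010
Critical values: μ₀ ± z_0.025×SE = 101 ± 1.960×2.4010
Acceptance region: (96.2940, 105.7060)
Under H₁ (μ = 107): z_high = (105.7060 - 107)/2.4010 = -0.5389, z_low = (96.2940 - 107)/2.4010 = -4.4590
β = P(not reject | H₁) = Φ(-0.5389) - Φ(-4.4590) ≈ 0.2950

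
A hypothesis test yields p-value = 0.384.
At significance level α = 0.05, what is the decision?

Answer: fail to reject H₀

Derivation:
Compare p-value to α:
0.384 ≥ 0.05
Decision: fail to reject H₀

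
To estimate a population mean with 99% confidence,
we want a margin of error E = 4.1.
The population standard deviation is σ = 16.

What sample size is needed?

Answer: n = 102

Derivation:
z_0.005 = 2.576
n = (z×σ/E)² = (2.576×16/4.1)²
n = 101.0564
Round up: n = 102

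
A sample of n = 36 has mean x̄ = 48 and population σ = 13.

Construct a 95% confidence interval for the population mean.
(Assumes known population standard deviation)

Answer: (43.7533, 52.2467)

Derivation:
Confidence level: 95%, α = 0.05
z_0.025 = 1.960
SE = σ/√n = 13/√36 = 2.1667
Margin of error = 1.960 × 2.1667 = 4.2467
CI: x̄ ± margin = 48 ± 4.2467
CI: (43.7533, 52.2467)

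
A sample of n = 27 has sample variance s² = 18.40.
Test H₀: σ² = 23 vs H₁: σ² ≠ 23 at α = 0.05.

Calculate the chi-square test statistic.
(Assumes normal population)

Answer: χ² = 20.8000, fail to reject H₀

Derivation:
df = n - 1 = 26
χ² = (n-1)s²/σ₀² = 26×18.40/23 = 20.8000
Critical values: χ²_{0.975,26} = 13.844, χ²_{0.025,26} = 41.923
Rejection region: χ² < 13.844 or χ² > 41.923
Decision: fail to reject H₀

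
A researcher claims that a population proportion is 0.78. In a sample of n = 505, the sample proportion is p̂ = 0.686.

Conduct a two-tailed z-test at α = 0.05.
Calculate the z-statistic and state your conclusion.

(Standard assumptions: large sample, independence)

Answer: z = -5.0993, reject H₀

Derivation:
H₀: p = 0.78, H₁: p ≠ 0.78
Standard error: SE = √(p₀(1-p₀)/n) = √(0.78×0.22/505) = 0.018434
z-statistic: z = (p̂ - p₀)/SE = (0.686 - 0.78)/0.018434 = -5.0993
Critical value: z_0.025 = ±1.960
p-value < 0.0001
Decision: reject H₀ at α = 0.05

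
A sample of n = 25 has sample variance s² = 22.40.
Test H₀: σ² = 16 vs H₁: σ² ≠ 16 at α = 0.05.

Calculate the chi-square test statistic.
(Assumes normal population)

Answer: χ² = 33.6000, fail to reject H₀

Derivation:
df = n - 1 = 24
χ² = (n-1)s²/σ₀² = 24×22.40/16 = 33.6000
Critical values: χ²_{0.975,24} = 12.401, χ²_{0.025,24} = 39.364
Rejection region: χ² < 12.401 or χ² > 39.364
Decision: fail to reject H₀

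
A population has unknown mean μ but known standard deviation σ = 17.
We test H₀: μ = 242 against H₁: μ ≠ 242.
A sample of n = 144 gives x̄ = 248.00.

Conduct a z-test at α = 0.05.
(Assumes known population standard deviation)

Answer: z = 4.2352, reject H₀

Derivation:
Standard error: SE = σ/√n = 17/√144 = 1.4167
z-statistic: z = (x̄ - μ₀)/SE = (248.00 - 242)/1.4167 = 4.2352
Critical value: ±1.960
p-value < 0.0001
Decision: reject H₀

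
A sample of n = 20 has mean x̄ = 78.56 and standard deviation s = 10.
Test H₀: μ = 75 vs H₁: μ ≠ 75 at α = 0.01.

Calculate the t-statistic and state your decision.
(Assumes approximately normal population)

df = n - 1 = 19
SE = s/√n = 10/√20 = 2.2361
t = (x̄ - μ₀)/SE = (78.56 - 75)/2.2361 = 1.5921
Critical value: t_{0.005,19} = ±2.861
p-value ≈ 0.1279
Decision: fail to reject H₀

Answer: t = 1.5921, fail to reject H₀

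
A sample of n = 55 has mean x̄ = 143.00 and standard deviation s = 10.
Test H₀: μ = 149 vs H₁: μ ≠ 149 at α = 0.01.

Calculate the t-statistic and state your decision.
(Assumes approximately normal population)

df = n - 1 = 54
SE = s/√n = 10/√55 = 1.3484
t = (x̄ - μ₀)/SE = (143.00 - 149)/1.3484 = -4.4497
Critical value: t_{0.005,54} = ±2.670
p-value < 0.0001
Decision: reject H₀

Answer: t = -4.4497, reject H₀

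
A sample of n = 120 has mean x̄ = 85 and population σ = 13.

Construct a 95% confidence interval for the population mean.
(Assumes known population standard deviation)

Confidence level: 95%, α = 0.05
z_0.025 = 1.960
SE = σ/√n = 13/√120 = 1.1867
Margin of error = 1.960 × 1.1867 = 2.3259
CI: x̄ ± margin = 85 ± 2.3259
CI: (82.6741, 87.3259)

Answer: (82.6741, 87.3259)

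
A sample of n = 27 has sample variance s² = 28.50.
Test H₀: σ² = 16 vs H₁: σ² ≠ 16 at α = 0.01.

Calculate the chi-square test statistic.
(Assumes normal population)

Answer: χ² = 46.3125, fail to reject H₀

Derivation:
df = n - 1 = 26
χ² = (n-1)s²/σ₀² = 26×28.50/16 = 46.3125
Critical values: χ²_{0.995,26} = 11.160, χ²_{0.005,26} = 48.290
Rejection region: χ² < 11.160 or χ² > 48.290
Decision: fail to reject H₀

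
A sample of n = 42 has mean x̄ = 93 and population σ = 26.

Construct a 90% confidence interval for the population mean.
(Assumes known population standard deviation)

Answer: (86.4004, 99.5996)

Derivation:
Confidence level: 90%, α = 0.1
z_0.05 = 1.645
SE = σ/√n = 26/√42 = 4.0119
Margin of error = 1.645 × 4.0119 = 6.5996
CI: x̄ ± margin = 93 ± 6.5996
CI: (86.4004, 99.5996)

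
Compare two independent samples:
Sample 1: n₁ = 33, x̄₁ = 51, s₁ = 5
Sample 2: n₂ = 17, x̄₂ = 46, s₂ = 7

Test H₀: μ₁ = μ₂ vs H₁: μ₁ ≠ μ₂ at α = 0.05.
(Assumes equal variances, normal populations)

Pooled variance: s²_p = [32×5² + 16×7²]/(48) = 33.0000
s_p = 5.7446
SE = s_p×√(1/n₁ + 1/n₂) = 5.7446×√(1/33 + 1/17) = 1.7150
t = (x̄₁ - x̄₂)/SE = (51 - 46)/1.7150 = 2.9155
df = 48, t-critical = ±2.011
Decision: reject H₀

Answer: t = 2.9155, reject H₀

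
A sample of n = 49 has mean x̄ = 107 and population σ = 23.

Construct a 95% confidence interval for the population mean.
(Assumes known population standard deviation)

Answer: (100.5600, 113.4400)

Derivation:
Confidence level: 95%, α = 0.05
z_0.025 = 1.960
SE = σ/√n = 23/√49 = 3.2857
Margin of error = 1.960 × 3.2857 = 6.4400
CI: x̄ ± margin = 107 ± 6.4400
CI: (100.5600, 113.4400)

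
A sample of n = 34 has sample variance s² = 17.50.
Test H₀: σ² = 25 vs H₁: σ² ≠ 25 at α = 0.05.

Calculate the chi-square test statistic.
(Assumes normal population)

Answer: χ² = 23.1000, fail to reject H₀

Derivation:
df = n - 1 = 33
χ² = (n-1)s²/σ₀² = 33×17.50/25 = 23.1000
Critical values: χ²_{0.975,33} = 19.047, χ²_{0.025,33} = 50.725
Rejection region: χ² < 19.047 or χ² > 50.725
Decision: fail to reject H₀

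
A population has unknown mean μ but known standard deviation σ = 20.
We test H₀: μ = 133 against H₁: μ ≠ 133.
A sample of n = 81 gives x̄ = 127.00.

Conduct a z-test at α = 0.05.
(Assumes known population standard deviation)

Standard error: SE = σ/√n = 20/√81 = 2.2222
z-statistic: z = (x̄ - μ₀)/SE = (127.00 - 133)/2.2222 = -2.7000
Critical value: ±1.960
p-value = 0.0069
Decision: reject H₀

Answer: z = -2.7000, reject H₀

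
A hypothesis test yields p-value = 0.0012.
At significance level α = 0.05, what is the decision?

Answer: reject H₀

Derivation:
Compare p-value to α:
0.0012 < 0.05
Decision: reject H₀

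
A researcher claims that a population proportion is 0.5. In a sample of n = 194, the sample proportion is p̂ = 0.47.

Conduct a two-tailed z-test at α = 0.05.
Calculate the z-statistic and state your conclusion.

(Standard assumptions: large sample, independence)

Answer: z = -0.8357, fail to reject H₀

Derivation:
H₀: p = 0.5, H₁: p ≠ 0.5
Standard error: SE = √(p₀(1-p₀)/n) = √(0.5×0.5/194) = 0.035898
z-statistic: z = (p̂ - p₀)/SE = (0.47 - 0.5)/0.035898 = -0.8357
Critical value: z_0.025 = ±1.960
p-value = 0.4033
Decision: fail to reject H₀ at α = 0.05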